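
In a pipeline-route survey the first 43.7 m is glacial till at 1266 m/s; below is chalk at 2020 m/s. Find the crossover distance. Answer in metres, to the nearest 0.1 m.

182.5 m

x_cross = 2h·√((V₂+V₁)/(V₂−V₁)).
(V₂+V₁)/(V₂−V₁) = (2020+1266)/(2020−1266) = 4.3581; √ = 2.0876.
x_cross = 2·43.7·2.0876 = 182.46 m.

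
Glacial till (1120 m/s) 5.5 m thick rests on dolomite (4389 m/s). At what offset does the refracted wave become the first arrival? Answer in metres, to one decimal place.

14.3 m

θ_c = arcsin(1120/4389) = 14.78°, so cos θ_c = 0.9669 and tᵢ = 2h cos θ_c/V₁ = 0.0095 s.
At crossover x/V₁ = x/V₂ + tᵢ ⇒ x = tᵢ/(1/V₁ − 1/V₂) = 0.00950/(8.9286e-04 − 2.2784e-04) = 14.28 m.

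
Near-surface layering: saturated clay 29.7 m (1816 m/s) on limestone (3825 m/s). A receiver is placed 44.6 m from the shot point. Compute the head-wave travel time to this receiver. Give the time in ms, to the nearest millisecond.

t = x/V₂ + 2h·√(V₂²−V₁²)/(V₁V₂).
√(V₂²−V₁²) = √(3825²−1816²) = 3366.4 m/s; delay term = 2·29.7·3366.4/(1816·3825) = 0.02879 s.
t = 44.6/3825 + 0.02879 = 0.04045 s.

40 ms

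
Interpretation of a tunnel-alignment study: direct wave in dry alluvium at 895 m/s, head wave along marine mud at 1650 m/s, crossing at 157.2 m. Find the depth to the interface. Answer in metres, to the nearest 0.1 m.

h = (x_cross/2)·√((V₂−V₁)/(V₂+V₁)).
(V₂−V₁)/(V₂+V₁) = (1650−895)/(1650+895) = 0.2967; √ = 0.5447.
h = (157.2/2)·0.5447 = 42.81 m.

42.8 m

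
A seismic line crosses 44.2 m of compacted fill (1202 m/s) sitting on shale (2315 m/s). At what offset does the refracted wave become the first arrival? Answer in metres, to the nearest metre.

157 m

x_cross = 2h·√((V₂+V₁)/(V₂−V₁)).
(V₂+V₁)/(V₂−V₁) = (2315+1202)/(2315−1202) = 3.1599; √ = 1.7776.
x_cross = 2·44.2·1.7776 = 157.14 m.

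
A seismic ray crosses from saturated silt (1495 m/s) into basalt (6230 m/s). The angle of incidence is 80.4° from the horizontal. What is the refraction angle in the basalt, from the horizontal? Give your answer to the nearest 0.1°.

Convert to the normal: θ₁ = 90° − 80.4° = 9.6°.
Snell's law: sin θ₂ = (V₂/V₁)·sin θ₁ = (6230/1495)·sin 9.6° = 0.6950.
θ₂ = sin⁻¹(0.6950) = 44.02° (from vertical).
From the interface: 90° − 44.02° = 45.98°.

46.0°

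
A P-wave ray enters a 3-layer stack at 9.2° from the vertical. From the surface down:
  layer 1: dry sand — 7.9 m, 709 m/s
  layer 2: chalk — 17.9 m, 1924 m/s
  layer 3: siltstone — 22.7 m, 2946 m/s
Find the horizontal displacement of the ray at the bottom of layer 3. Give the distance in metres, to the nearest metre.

Ray parameter p = sin 9.2° / 709 m/s = 2.2550e-04 s/m.
Layer 1: θ = 9.20°; offset = 7.9·tan 9.20° = 1.280 m.
Layer 2: sin θ = p·1924 = 0.4339 → θ = 25.71°; offset = 17.9·tan 25.71° = 8.620 m.
Layer 3: sin θ = p·2946 = 0.6643 → θ = 41.63°; offset = 22.7·tan 41.63° = 20.176 m.
Summing the layer offsets gives 30.075 m.

30 m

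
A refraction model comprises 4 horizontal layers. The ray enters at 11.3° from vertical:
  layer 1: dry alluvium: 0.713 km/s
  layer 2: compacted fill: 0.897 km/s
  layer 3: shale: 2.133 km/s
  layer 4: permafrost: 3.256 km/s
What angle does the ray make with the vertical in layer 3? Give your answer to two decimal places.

35.89°

Snell's law across each interface conserves sin θ / V, so sin θ_3 = V_3·sin θ₁/V₁.
sin θ_3 = 2.133 × sin 11.3° / 0.713 = 0.5862.
θ_3 = 35.89° from the vertical.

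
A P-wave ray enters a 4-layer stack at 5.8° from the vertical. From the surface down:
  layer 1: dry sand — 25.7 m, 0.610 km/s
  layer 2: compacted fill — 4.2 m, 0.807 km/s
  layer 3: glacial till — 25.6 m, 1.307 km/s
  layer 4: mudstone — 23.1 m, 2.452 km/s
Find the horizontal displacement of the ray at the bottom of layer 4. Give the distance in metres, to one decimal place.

19.1 m

p = sin θ₁/V₁ = sin 5.8°/0.610 = 1.6567e-01 s/km is conserved through the stack.
Layer 1: θ = 5.80°; offset = 25.7·tan 5.80° = 2.611 m.
Layer 2: sin θ = p·0.807 = 0.1337 → θ = 7.68°; offset = 4.2·tan 7.68° = 0.567 m.
Layer 3: sin θ = p·1.307 = 0.2165 → θ = 12.51°; offset = 25.6·tan 12.51° = 5.678 m.
Layer 4: sin θ = p·2.452 = 0.4062 → θ = 23.97°; offset = 23.1·tan 23.97° = 10.269 m.
Summing the layer offsets gives 19.124 m.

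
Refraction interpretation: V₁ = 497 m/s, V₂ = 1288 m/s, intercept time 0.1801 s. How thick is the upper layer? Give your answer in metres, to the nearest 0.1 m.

h = tᵢ·V₁·V₂ / (2·√(V₂²−V₁²)).
√(V₂²−V₁²) = √(1288² − 497²) = 1188.2 m/s.
h = 0.1801 s × 497 × 1288 / (2 × 1188.2) = 48.51 m.

48.5 m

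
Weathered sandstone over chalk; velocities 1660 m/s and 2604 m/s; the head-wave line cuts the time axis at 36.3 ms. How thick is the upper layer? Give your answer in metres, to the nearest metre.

h = tᵢ·V₁·V₂ / (2·√(V₂²−V₁²)).
√(V₂²−V₁²) = √(2604² − 1660²) = 2006.3 m/s.
h = 0.0363 s × 1660 × 2604 / (2 × 2006.3) = 39.10 m.

39 m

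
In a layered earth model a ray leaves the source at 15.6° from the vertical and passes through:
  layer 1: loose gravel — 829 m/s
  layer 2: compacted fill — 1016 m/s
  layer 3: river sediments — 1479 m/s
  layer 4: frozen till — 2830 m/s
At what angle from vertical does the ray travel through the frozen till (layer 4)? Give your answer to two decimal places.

Ray parameter p = sin 15.6° / 829 = 3.2439e-04 s/m.
sin θ_4 = p·V_4 = 3.2439e-04 × 2830 = 0.9180.
θ_4 = arcsin 0.9180 = 66.64°.

66.64°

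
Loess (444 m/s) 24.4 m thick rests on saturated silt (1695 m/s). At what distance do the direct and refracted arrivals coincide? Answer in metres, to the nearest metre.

64 m

θ_c = arcsin(444/1695) = 15.19°, so cos θ_c = 0.9651 and tᵢ = 2h cos θ_c/V₁ = 0.1061 s.
At crossover x/V₁ = x/V₂ + tᵢ ⇒ x = tᵢ/(1/V₁ − 1/V₂) = 0.10607/(2.2523e-03 − 5.8997e-04) = 63.81 m.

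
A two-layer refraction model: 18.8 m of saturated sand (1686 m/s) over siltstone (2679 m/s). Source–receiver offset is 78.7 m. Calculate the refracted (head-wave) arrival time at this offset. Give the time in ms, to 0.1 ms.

46.7 ms

t = x/V₂ + 2h·√(V₂²−V₁²)/(V₁V₂).
√(V₂²−V₁²) = √(2679²−1686²) = 2081.9 m/s; delay term = 2·18.8·2081.9/(1686·2679) = 0.01733 s.
t = 78.7/2679 + 0.01733 = 0.04671 s.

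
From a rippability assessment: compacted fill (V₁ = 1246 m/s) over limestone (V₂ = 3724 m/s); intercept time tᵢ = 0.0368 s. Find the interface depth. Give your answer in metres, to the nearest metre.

24 m

h = tᵢ·V₁·V₂ / (2·√(V₂²−V₁²)).
√(V₂²−V₁²) = √(3724² − 1246²) = 3509.4 m/s.
h = 0.0368 s × 1246 × 3724 / (2 × 3509.4) = 24.33 m.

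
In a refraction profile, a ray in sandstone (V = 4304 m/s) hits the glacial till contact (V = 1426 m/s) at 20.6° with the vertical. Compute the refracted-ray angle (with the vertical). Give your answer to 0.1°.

sin θ₁/V₁ = sin θ₂/V₂ ⇒ sin θ₂ = 1426·sin 20.6°/4304 = 1426·0.3518/4304 = 0.1166.
θ₂ = arcsin 0.1166 = 6.69° from the normal.

6.7°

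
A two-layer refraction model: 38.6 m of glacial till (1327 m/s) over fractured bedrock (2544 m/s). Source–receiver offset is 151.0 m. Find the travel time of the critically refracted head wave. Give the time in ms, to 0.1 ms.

109.0 ms

t = x/V₂ + 2h·√(V₂²−V₁²)/(V₁V₂).
√(V₂²−V₁²) = √(2544²−1327²) = 2170.5 m/s; delay term = 2·38.6·2170.5/(1327·2544) = 0.04963 s.
t = 151.0/2544 + 0.04963 = 0.10899 s.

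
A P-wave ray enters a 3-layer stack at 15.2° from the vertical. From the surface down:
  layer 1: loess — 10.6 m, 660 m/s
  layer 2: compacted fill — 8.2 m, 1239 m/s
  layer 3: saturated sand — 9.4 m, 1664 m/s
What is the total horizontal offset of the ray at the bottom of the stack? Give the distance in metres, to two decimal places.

15.80 m

Apply Snell's law at each interface; in layer i the horizontal offset is hᵢ·tan θᵢ.
Layer 1: θ = 15.20°; offset = 10.6·tan 15.20° = 2.8800 m.
Layer 2: sin θ = 1239·sin 15.2°/660 = 0.4922, θ = 29.49°; offset = 8.2·tan 29.49° = 4.6366 m.
Layer 3: sin θ = 1664·sin 15.2°/660 = 0.6610, θ = 41.38°; offset = 9.4·tan 41.38° = 8.2810 m.
Σ offsets = 15.7976 m.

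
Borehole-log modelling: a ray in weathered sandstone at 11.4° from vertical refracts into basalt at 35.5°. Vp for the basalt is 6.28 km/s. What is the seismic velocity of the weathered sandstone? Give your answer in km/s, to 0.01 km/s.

sin 11.4° = 0.1977; sin 35.5° = 0.5807.
V₁ = V₂·(sin θ₁/sin θ₂) = 6.28·(0.1977/0.5807) = 2.14 km/s.

2.14 km/s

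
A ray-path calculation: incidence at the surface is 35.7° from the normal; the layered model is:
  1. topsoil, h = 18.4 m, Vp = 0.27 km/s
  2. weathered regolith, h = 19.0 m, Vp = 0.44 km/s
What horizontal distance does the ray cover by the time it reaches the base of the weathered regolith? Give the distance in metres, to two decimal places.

Apply Snell's law at each interface; in layer i the horizontal offset is hᵢ·tan θᵢ.
Layer 1: θ = 35.70°; offset = 18.4·tan 35.70° = 13.2217 m.
Layer 2: sin θ = 0.44·sin 35.7°/0.27 = 0.9510, θ = 71.98°; offset = 19.0·tan 71.98° = 58.4114 m.
Total horizontal offset = 71.6331 m.

71.63 m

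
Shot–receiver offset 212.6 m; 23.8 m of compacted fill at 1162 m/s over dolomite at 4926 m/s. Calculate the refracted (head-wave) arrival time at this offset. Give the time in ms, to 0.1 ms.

θ_c = arcsin(V₁/V₂) = arcsin(1162/4926) = 13.64°, cos θ_c = 0.9718.
Intercept time tᵢ = 2h cos θ_c / V₁ = 2·23.8·0.9718/1162 = 0.03981 s.
t = x/V₂ + tᵢ = 212.6/4926 + 0.03981 = 0.08297 s.

83.0 ms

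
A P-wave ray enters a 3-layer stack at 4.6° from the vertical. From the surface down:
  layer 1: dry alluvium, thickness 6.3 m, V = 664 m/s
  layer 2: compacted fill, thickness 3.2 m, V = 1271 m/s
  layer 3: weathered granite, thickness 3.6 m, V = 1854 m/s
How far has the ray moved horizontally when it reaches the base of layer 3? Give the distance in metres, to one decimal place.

Apply Snell's law at each interface; in layer i the horizontal offset is hᵢ·tan θᵢ.
Layer 1: θ = 4.60°; offset = 6.3·tan 4.60° = 0.507 m.
Layer 2: sin θ = 1271·sin 4.6°/664 = 0.1535, θ = 8.83°; offset = 3.2·tan 8.83° = 0.497 m.
Layer 3: sin θ = 1854·sin 4.6°/664 = 0.2239, θ = 12.94°; offset = 3.6·tan 12.94° = 0.827 m.
Total horizontal offset = 1.831 m.

1.8 m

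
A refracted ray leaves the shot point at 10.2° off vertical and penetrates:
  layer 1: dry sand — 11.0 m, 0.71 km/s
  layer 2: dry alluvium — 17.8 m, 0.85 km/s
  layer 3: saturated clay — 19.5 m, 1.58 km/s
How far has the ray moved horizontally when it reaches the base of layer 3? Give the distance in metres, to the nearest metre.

14 m

Apply Snell's law at each interface; in layer i the horizontal offset is hᵢ·tan θᵢ.
Layer 1: θ = 10.20°; offset = 11.0·tan 10.20° = 1.979 m.
Layer 2: sin θ = 0.85·sin 10.2°/0.71 = 0.2120, θ = 12.24°; offset = 17.8·tan 12.24° = 3.861 m.
Layer 3: sin θ = 1.58·sin 10.2°/0.71 = 0.3941, θ = 23.21°; offset = 19.5·tan 23.21° = 8.361 m.
Total horizontal offset = 14.202 m.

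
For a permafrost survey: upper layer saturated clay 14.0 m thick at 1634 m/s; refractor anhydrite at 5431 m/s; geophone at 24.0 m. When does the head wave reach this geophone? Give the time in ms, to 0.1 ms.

θ_c = arcsin(V₁/V₂) = arcsin(1634/5431) = 17.51°, cos θ_c = 0.9537.
Intercept time tᵢ = 2h cos θ_c / V₁ = 2·14.0·0.9537/1634 = 0.01634 s.
t = x/V₂ + tᵢ = 24.0/5431 + 0.01634 = 0.02076 s.

20.8 ms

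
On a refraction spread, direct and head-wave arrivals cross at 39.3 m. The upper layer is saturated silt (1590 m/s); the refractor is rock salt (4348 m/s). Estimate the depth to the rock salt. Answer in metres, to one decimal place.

x_cross = 2h·√((V₂+V₁)/(V₂−V₁)) → h = x_cross / (2·√((V₂+V₁)/(V₂−V₁))).
√((V₂+V₁)/(V₂−V₁)) = √((4348+1590)/(4348−1590)) = 1.4673.
h = 39.3 / (2·1.4673) = 13.39 m.

13.4 m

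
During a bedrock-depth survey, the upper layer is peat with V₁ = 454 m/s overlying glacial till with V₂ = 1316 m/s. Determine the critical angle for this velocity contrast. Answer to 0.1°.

20.2°

Critical incidence: sin θ_c = V₁/V₂ = 454/1316 = 0.3450.
θ_c = arcsin 0.3450 = 20.18°.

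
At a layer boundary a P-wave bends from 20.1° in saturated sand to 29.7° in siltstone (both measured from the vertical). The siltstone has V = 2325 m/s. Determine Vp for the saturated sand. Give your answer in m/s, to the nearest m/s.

sin 20.1° = 0.3437; sin 29.7° = 0.4955.
V₁ = V₂·(sin θ₁/sin θ₂) = 2325·(0.3437/0.4955) = 1612.66 m/s.

1613 m/s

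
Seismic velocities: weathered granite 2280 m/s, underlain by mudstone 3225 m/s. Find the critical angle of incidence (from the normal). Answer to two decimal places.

Critical incidence: sin θ_c = V₁/V₂ = 2280/3225 = 0.7070.
θ_c = arcsin 0.7070 = 44.99°.

44.99°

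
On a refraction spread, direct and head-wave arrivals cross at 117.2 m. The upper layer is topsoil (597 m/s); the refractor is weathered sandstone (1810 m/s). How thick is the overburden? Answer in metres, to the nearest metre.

h = (x_cross/2)·√((V₂−V₁)/(V₂+V₁)).
(V₂−V₁)/(V₂+V₁) = (1810−597)/(1810+597) = 0.5039; √ = 0.7099.
h = (117.2/2)·0.7099 = 41.60 m.

42 m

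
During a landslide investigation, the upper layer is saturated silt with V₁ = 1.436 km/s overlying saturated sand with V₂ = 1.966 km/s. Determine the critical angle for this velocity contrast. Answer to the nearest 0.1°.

Critical incidence: sin θ_c = V₁/V₂ = 1.436/1.966 = 0.7304.
θ_c = arcsin 0.7304 = 46.92°.

46.9°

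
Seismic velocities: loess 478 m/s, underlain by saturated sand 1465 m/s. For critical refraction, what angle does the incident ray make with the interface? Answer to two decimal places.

Critical incidence: sin θ_c = V₁/V₂ = 478/1465 = 0.3263.
θ_c = arcsin 0.3263 = 19.04°.
Measured from the interface: 90° − 19.04° = 70.96°.

70.96°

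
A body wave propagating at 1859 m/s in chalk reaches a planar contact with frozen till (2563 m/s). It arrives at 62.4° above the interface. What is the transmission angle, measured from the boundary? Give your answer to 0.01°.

Convert to the normal: θ₁ = 90° − 62.4° = 27.6°.
Snell's law: sin θ₂ = (V₂/V₁)·sin θ₁ = (2563/1859)·sin 27.6° = 0.6387.
θ₂ = sin⁻¹(0.6387) = 39.70° (from vertical).
From the interface: 90° − 39.70° = 50.30°.

50.30°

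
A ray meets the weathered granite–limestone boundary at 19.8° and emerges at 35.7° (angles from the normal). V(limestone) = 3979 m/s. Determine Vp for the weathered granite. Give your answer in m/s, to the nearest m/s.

sin 19.8° = 0.3387; sin 35.7° = 0.5835.
V₁ = V₂·(sin θ₁/sin θ₂) = 3979·(0.3387/0.5835) = 2309.76 m/s.

2310 m/s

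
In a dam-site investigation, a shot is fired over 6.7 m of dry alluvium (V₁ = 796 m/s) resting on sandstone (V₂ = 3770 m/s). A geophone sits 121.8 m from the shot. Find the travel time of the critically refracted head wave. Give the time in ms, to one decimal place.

θ_c = arcsin(V₁/V₂) = arcsin(796/3770) = 12.19°, cos θ_c = 0.9775.
Intercept time tᵢ = 2h cos θ_c / V₁ = 2·6.7·0.9775/796 = 0.01645 s.
t = x/V₂ + tᵢ = 121.8/3770 + 0.01645 = 0.04876 s.

48.8 ms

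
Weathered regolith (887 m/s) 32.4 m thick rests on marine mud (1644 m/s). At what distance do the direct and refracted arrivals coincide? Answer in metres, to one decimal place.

118.5 m

θ_c = arcsin(887/1644) = 32.65°, so cos θ_c = 0.8420 and tᵢ = 2h cos θ_c/V₁ = 0.0615 s.
At crossover x/V₁ = x/V₂ + tᵢ ⇒ x = tᵢ/(1/V₁ − 1/V₂) = 0.06151/(1.1274e-03 − 6.0827e-04) = 118.49 m.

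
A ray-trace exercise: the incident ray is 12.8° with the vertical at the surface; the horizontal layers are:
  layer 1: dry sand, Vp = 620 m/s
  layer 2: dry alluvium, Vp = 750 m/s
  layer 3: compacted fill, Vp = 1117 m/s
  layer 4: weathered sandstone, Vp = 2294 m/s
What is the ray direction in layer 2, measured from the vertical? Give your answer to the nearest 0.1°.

15.5°

Snell's law across each interface conserves sin θ / V, so sin θ_2 = V_2·sin θ₁/V₁.
sin θ_2 = 750 × sin 12.8° / 620 = 0.2680.
θ_2 = 15.55° from the vertical.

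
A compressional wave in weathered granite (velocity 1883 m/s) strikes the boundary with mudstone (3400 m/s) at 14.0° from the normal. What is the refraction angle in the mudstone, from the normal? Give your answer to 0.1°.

25.9°

Snell's law: sin θ₂ = (V₂/V₁)·sin θ₁ = (3400/1883)·sin 14.0° = 0.4368.
θ₂ = arcsin 0.4368 = 25.90° from the normal.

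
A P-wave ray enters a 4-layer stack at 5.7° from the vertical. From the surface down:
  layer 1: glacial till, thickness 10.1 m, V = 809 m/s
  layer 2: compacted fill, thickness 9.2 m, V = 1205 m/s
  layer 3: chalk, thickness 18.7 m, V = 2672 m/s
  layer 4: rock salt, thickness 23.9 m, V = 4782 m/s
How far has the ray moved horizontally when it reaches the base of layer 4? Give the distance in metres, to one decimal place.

p = sin θ₁/V₁ = sin 5.7°/809 = 1.2277e-04 s/m is conserved through the stack.
Layer 1: θ = 5.70°; offset = 10.1·tan 5.70° = 1.008 m.
Layer 2: sin θ = p·1205 = 0.1479 → θ = 8.51°; offset = 9.2·tan 8.51° = 1.376 m.
Layer 3: sin θ = p·2672 = 0.3280 → θ = 19.15°; offset = 18.7·tan 19.15° = 6.494 m.
Layer 4: sin θ = p·4782 = 0.5871 → θ = 35.95°; offset = 23.9·tan 35.95° = 17.333 m.
Σ offsets = 26.210 m.

26.2 m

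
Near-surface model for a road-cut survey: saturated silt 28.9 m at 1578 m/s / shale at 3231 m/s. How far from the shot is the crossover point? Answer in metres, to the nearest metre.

θ_c = arcsin(1578/3231) = 29.24°, so cos θ_c = 0.8726 and tᵢ = 2h cos θ_c/V₁ = 0.0320 s.
At crossover x/V₁ = x/V₂ + tᵢ ⇒ x = tᵢ/(1/V₁ − 1/V₂) = 0.03196/(6.3371e-04 − 3.0950e-04) = 98.59 m.

99 m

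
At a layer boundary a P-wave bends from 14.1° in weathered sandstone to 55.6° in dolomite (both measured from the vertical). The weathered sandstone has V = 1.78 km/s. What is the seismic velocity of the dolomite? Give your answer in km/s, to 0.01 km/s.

sin 14.1° = 0.2436; sin 55.6° = 0.8251.
V₂ = V₁·(sin θ₂/sin θ₁) = 1.78·(0.8251/0.2436) = 6.03 km/s.

6.03 km/s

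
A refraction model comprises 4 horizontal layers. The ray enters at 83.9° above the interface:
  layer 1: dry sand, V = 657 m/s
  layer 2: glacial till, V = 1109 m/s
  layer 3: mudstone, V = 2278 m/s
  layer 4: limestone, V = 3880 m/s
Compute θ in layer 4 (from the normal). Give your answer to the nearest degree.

From the normal: θ₁ = 90° − 83.9° = 6.1°.
Snell's law across each interface conserves sin θ / V, so sin θ_4 = V_4·sin θ₁/V₁.
sin θ_4 = 3880 × sin 6.1° / 657 = 0.6276.
θ_4 = 38.87° from the vertical.

39°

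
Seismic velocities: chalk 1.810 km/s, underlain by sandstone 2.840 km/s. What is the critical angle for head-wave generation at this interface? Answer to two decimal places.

At critical incidence the refracted ray runs along the interface (θ₂ = 90°), so sin θ_c = V₁/V₂.
θ_c = arcsin(1.810/2.840) = arcsin 0.6373 = 39.59°.

39.59°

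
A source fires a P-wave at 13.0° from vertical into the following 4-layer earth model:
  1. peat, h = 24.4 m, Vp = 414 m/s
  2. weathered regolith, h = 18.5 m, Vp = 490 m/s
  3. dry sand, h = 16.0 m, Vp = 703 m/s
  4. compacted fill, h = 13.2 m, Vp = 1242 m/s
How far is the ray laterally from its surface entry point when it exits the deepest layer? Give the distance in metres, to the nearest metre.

Apply Snell's law at each interface; in layer i the horizontal offset is hᵢ·tan θᵢ.
Layer 1: θ = 13.00°; offset = 24.4·tan 13.00° = 5.633 m.
Layer 2: sin θ = 490·sin 13.0°/414 = 0.2662, θ = 15.44°; offset = 18.5·tan 15.44° = 5.110 m.
Layer 3: sin θ = 703·sin 13.0°/414 = 0.3820, θ = 22.46°; offset = 16.0·tan 22.46° = 6.613 m.
Layer 4: sin θ = 1242·sin 13.0°/414 = 0.6749, θ = 42.44°; offset = 13.2·tan 42.44° = 12.071 m.
Total horizontal offset = 29.428 m.

29 m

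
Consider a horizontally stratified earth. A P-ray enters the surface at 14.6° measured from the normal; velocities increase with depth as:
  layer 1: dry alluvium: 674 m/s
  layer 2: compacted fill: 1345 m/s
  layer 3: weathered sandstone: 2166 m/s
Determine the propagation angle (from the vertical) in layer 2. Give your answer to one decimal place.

30.2°

Snell's law across each interface conserves sin θ / V, so sin θ_2 = V_2·sin θ₁/V₁.
sin θ_2 = 1345 × sin 14.6° / 674 = 0.5030.
θ_2 = 30.20° from the vertical.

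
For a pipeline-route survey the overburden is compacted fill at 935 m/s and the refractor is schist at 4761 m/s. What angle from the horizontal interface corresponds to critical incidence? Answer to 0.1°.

78.7°

Critical incidence: sin θ_c = V₁/V₂ = 935/4761 = 0.1964.
θ_c = arcsin 0.1964 = 11.33°.
Measured from the interface: 90° − 11.33° = 78.67°.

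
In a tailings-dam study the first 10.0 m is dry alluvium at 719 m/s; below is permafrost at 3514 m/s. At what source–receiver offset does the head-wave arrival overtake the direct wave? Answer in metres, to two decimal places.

24.61 m

θ_c = arcsin(719/3514) = 11.81°, so cos θ_c = 0.9788 and tᵢ = 2h cos θ_c/V₁ = 0.0272 s.
At crossover x/V₁ = x/V₂ + tᵢ ⇒ x = tᵢ/(1/V₁ − 1/V₂) = 0.02723/(1.3908e-03 − 2.8458e-04) = 24.61 m.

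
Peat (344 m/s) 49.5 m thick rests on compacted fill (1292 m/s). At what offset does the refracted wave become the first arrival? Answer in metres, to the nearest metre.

x_cross = 2h·√((V₂+V₁)/(V₂−V₁)).
(V₂+V₁)/(V₂−V₁) = (1292+344)/(1292−344) = 1.7257; √ = 1.3137.
x_cross = 2·49.5·1.3137 = 130.05 m.

130 m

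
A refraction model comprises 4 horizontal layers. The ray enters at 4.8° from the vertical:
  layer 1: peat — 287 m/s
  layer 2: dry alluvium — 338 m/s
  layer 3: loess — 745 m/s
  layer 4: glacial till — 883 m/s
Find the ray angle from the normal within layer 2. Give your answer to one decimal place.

Snell's law across each interface conserves sin θ / V, so sin θ_2 = V_2·sin θ₁/V₁.
sin θ_2 = 338 × sin 4.8° / 287 = 0.0985.
θ_2 = 5.66° from the vertical.

5.7°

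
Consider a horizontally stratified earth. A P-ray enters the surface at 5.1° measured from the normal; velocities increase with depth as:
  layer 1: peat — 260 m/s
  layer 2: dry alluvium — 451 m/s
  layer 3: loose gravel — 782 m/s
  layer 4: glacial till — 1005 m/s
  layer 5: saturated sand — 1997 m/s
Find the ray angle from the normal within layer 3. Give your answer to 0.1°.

15.5°

Ray parameter p = sin 5.1° / 260 = 3.4190e-04 s/m.
sin θ_3 = p·V_3 = 3.4190e-04 × 782 = 0.2674.
θ_3 = arcsin 0.2674 = 15.51°.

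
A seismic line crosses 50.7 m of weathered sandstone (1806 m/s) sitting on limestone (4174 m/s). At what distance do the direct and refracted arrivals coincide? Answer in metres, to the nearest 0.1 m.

161.1 m

x_cross = 2h·√((V₂+V₁)/(V₂−V₁)).
(V₂+V₁)/(V₂−V₁) = (4174+1806)/(4174−1806) = 2.5253; √ = 1.5891.
x_cross = 2·50.7·1.5891 = 161.14 m.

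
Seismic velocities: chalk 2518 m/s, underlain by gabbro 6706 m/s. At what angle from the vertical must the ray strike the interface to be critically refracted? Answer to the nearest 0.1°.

22.1°

Critical incidence: sin θ_c = V₁/V₂ = 2518/6706 = 0.3755.
θ_c = arcsin 0.3755 = 22.05°.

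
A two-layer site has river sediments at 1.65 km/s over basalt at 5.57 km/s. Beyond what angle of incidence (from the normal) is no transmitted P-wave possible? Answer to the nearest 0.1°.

17.2°

At critical incidence the refracted ray runs along the interface (θ₂ = 90°), so sin θ_c = V₁/V₂.
θ_c = arcsin(1.65/5.57) = arcsin 0.2962 = 17.23°.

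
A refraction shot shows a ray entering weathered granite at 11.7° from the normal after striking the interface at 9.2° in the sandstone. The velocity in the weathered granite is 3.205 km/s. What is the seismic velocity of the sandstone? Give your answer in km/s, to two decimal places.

sin 9.2° = 0.1599; sin 11.7° = 0.2028.
V₁ = V₂·(sin θ₁/sin θ₂) = 3.205·(0.1599/0.2028) = 2.53 km/s.

2.53 km/s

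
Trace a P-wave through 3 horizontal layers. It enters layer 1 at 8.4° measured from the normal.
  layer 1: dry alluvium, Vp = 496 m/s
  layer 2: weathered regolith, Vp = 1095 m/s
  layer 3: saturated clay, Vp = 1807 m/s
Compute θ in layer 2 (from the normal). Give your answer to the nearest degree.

Snell's law across each interface conserves sin θ / V, so sin θ_2 = V_2·sin θ₁/V₁.
sin θ_2 = 1095 × sin 8.4° / 496 = 0.3225.
θ_2 = 18.81° from the vertical.

19°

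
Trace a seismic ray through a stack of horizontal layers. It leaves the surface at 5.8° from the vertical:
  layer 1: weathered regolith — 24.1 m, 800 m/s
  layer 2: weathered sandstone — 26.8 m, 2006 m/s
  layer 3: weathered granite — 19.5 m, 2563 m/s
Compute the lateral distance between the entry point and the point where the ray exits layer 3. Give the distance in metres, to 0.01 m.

16.14 m

Apply Snell's law at each interface; in layer i the horizontal offset is hᵢ·tan θᵢ.
Layer 1: θ = 5.80°; offset = 24.1·tan 5.80° = 2.4480 m.
Layer 2: sin θ = 2006·sin 5.8°/800 = 0.2534, θ = 14.68°; offset = 26.8·tan 14.68° = 7.0202 m.
Layer 3: sin θ = 2563·sin 5.8°/800 = 0.3238, θ = 18.89°; offset = 19.5·tan 18.89° = 6.6727 m.
Summing the layer offsets gives 16.1409 m.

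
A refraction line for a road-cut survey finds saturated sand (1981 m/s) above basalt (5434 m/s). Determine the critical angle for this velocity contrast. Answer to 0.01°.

At critical incidence the refracted ray runs along the interface (θ₂ = 90°), so sin θ_c = V₁/V₂.
θ_c = arcsin(1981/5434) = arcsin 0.3646 = 21.38°.

21.38°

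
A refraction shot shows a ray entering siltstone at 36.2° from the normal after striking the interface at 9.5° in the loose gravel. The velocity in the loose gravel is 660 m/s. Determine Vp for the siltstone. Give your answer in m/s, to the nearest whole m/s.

2362 m/s

sin 9.5° = 0.1650; sin 36.2° = 0.5906.
V₂ = V₁·(sin θ₂/sin θ₁) = 660·(0.5906/0.1650) = 2361.74 m/s.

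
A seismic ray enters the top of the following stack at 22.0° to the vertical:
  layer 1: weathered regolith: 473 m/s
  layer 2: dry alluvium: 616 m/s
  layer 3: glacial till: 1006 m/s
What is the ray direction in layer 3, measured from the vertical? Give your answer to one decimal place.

52.8°

Snell's law across each interface conserves sin θ / V, so sin θ_3 = V_3·sin θ₁/V₁.
sin θ_3 = 1006 × sin 22.0° / 473 = 0.7967.
θ_3 = 52.82° from the vertical.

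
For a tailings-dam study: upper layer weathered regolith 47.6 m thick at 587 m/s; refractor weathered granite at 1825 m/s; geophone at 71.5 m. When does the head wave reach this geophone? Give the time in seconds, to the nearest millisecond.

θ_c = arcsin(V₁/V₂) = arcsin(587/1825) = 18.76°, cos θ_c = 0.9469.
Intercept time tᵢ = 2h cos θ_c / V₁ = 2·47.6·0.9469/587 = 0.15356 s.
t = x/V₂ + tᵢ = 71.5/1825 + 0.15356 = 0.19274 s.

0.193 s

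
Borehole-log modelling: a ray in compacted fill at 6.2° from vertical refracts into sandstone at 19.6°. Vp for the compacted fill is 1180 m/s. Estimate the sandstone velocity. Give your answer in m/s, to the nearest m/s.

Snell's law: sin 6.2°/V₁ = sin 19.6°/V₂.
V₂ = V₁·sin 19.6°/sin 6.2° = 1180 × 3.1061 = 3665.14 m/s.

3665 m/s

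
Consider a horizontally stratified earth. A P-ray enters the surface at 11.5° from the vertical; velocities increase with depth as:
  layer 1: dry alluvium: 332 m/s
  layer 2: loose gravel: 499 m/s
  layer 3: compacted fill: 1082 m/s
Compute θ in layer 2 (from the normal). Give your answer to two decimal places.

17.44°

Snell's law across each interface conserves sin θ / V, so sin θ_2 = V_2·sin θ₁/V₁.
sin θ_2 = 499 × sin 11.5° / 332 = 0.2997.
θ_2 = arcsin 0.2997 = 17.44°.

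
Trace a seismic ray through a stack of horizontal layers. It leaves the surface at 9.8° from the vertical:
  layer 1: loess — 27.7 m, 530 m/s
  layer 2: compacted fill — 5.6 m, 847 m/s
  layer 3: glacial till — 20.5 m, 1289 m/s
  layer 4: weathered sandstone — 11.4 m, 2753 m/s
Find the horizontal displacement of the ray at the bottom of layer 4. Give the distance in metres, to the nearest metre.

37 m

Ray parameter p = sin 9.8° / 530 m/s = 3.2115e-04 s/m.
Layer 1: θ = 9.80°; offset = 27.7·tan 9.80° = 4.785 m.
Layer 2: sin θ = p·847 = 0.2720 → θ = 15.78°; offset = 5.6·tan 15.78° = 1.583 m.
Layer 3: sin θ = p·1289 = 0.4140 → θ = 24.45°; offset = 20.5·tan 24.45° = 9.323 m.
Layer 4: sin θ = p·2753 = 0.8841 → θ = 62.14°; offset = 11.4·tan 62.14° = 21.571 m.
Total horizontal offset = 37.261 m.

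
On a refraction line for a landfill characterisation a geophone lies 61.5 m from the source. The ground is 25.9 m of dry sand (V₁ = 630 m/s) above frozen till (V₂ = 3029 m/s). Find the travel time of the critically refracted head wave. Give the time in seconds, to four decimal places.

0.1007 s

θ_c = arcsin(V₁/V₂) = arcsin(630/3029) = 12.00°, cos θ_c = 0.9781.
Intercept time tᵢ = 2h cos θ_c / V₁ = 2·25.9·0.9781/630 = 0.08042 s.
t = x/V₂ + tᵢ = 61.5/3029 + 0.08042 = 0.10073 s.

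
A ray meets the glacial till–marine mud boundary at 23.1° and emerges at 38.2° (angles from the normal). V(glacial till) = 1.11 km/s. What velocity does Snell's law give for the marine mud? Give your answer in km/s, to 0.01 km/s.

1.75 km/s

sin 23.1° = 0.3923; sin 38.2° = 0.6184.
V₂ = V₁·(sin θ₂/sin θ₁) = 1.11·(0.6184/0.3923) = 1.75 km/s.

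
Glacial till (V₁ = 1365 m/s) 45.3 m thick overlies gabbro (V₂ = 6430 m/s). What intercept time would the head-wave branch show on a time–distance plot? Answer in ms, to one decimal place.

θ_c = arcsin(V₁/V₂) = arcsin(1365/6430) = 12.26°; cos θ_c = 0.9772.
tᵢ = 2h·cos θ_c / V₁ = 2·45.3·0.9772 / 1365 = 0.06486 s.

64.9 ms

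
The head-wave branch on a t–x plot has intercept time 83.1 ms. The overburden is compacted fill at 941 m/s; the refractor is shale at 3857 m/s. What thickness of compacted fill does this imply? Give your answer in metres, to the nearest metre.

40 m

θ_c = arcsin(941/3857) = 14.12°; cos θ_c = 0.9698.
tᵢ = 2h cos θ_c/V₁ ⇒ h = tᵢ·V₁/(2 cos θ_c) = 0.0831·941/(2·0.9698) = 40.32 m.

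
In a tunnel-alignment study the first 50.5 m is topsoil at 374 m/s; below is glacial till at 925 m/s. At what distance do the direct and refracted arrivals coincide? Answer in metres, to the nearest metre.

x_cross = 2h·√((V₂+V₁)/(V₂−V₁)).
(V₂+V₁)/(V₂−V₁) = (925+374)/(925−374) = 2.3575; √ = 1.5354.
x_cross = 2·50.5·1.5354 = 155.08 m.

155 m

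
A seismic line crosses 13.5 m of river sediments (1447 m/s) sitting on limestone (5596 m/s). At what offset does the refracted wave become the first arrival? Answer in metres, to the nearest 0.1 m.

x_cross = 2h·√((V₂+V₁)/(V₂−V₁)).
(V₂+V₁)/(V₂−V₁) = (5596+1447)/(5596−1447) = 1.6975; √ = 1.3029.
x_cross = 2·13.5·1.3029 = 35.18 m.

35.2 m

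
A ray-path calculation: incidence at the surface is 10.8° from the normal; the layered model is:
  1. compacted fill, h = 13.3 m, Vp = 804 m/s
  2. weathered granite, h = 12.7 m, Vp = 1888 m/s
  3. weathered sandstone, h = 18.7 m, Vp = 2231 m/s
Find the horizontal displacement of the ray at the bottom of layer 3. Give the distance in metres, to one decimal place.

Ray parameter p = sin 10.8° / 804 m/s = 2.3306e-04 s/m.
Layer 1: θ = 10.80°; offset = 13.3·tan 10.80° = 2.537 m.
Layer 2: sin θ = p·1888 = 0.4400 → θ = 26.11°; offset = 12.7·tan 26.11° = 6.223 m.
Layer 3: sin θ = p·2231 = 0.5200 → θ = 31.33°; offset = 18.7·tan 31.33° = 11.383 m.
Summing the layer offsets gives 20.143 m.

20.1 m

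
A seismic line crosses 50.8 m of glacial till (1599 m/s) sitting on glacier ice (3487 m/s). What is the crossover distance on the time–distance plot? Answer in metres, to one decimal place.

166.8 m

θ_c = arcsin(1599/3487) = 27.29°, so cos θ_c = 0.8887 and tᵢ = 2h cos θ_c/V₁ = 0.0565 s.
At crossover x/V₁ = x/V₂ + tᵢ ⇒ x = tᵢ/(1/V₁ − 1/V₂) = 0.05647/(6.2539e-04 − 2.8678e-04) = 166.76 m.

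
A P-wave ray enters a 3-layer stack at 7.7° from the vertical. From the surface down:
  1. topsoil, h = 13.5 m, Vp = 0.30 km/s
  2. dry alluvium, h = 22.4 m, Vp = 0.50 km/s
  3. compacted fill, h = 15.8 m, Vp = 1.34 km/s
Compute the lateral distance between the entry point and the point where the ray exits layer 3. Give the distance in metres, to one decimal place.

Apply Snell's law at each interface; in layer i the horizontal offset is hᵢ·tan θᵢ.
Layer 1: θ = 7.70°; offset = 13.5·tan 7.70° = 1.825 m.
Layer 2: sin θ = 0.50·sin 7.7°/0.30 = 0.2233, θ = 12.90°; offset = 22.4·tan 12.90° = 5.132 m.
Layer 3: sin θ = 1.34·sin 7.7°/0.30 = 0.5985, θ = 36.76°; offset = 15.8·tan 36.76° = 11.803 m.
Summing the layer offsets gives 18.760 m.

18.8 m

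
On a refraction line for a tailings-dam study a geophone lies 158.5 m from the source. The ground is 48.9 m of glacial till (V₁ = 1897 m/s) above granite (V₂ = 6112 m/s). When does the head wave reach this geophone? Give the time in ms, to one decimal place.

θ_c = arcsin(V₁/V₂) = arcsin(1897/6112) = 18.08°, cos θ_c = 0.9506.
Intercept time tᵢ = 2h cos θ_c / V₁ = 2·48.9·0.9506/1897 = 0.04901 s.
t = x/V₂ + tᵢ = 158.5/6112 + 0.04901 = 0.07494 s.

74.9 ms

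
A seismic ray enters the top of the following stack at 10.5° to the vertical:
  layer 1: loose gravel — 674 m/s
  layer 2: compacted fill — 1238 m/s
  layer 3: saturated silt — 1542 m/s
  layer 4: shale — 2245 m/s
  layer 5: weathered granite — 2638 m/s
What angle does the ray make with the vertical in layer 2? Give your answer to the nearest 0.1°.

19.6°

Ray parameter p = sin 10.5° / 674 = 2.7038e-04 s/m.
sin θ_2 = p·V_2 = 2.7038e-04 × 1238 = 0.3347.
θ_2 = 19.56° from the vertical.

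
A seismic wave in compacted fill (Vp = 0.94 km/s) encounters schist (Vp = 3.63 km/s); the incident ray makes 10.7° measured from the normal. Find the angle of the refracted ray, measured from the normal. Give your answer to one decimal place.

Snell's law: sin θ₂ = (V₂/V₁)·sin θ₁ = (3.63/0.94)·sin 10.7° = 0.7170.
θ₂ = sin⁻¹(0.7170) = 45.81° (from vertical).

45.8°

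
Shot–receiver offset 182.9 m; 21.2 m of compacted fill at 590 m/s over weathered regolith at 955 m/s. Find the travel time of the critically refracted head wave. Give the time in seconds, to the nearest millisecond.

θ_c = arcsin(V₁/V₂) = arcsin(590/955) = 38.16°, cos θ_c = 0.7863.
Intercept time tᵢ = 2h cos θ_c / V₁ = 2·21.2·0.7863/590 = 0.05651 s.
t = x/V₂ + tᵢ = 182.9/955 + 0.05651 = 0.24803 s.

0.248 s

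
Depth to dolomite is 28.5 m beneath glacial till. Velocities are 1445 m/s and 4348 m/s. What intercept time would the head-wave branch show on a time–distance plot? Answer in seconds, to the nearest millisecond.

0.037 s

θ_c = arcsin(V₁/V₂) = arcsin(1445/4348) = 19.41°; cos θ_c = 0.9432.
tᵢ = 2h·cos θ_c / V₁ = 2·28.5·0.9432 / 1445 = 0.03720 s.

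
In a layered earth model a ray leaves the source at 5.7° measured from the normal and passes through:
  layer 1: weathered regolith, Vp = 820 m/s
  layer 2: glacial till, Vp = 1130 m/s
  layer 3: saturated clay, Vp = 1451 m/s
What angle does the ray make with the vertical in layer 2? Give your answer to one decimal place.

Ray parameter p = sin 5.7° / 820 = 1.2112e-04 s/m.
sin θ_2 = p·V_2 = 1.2112e-04 × 1130 = 0.1369.
θ_2 = 7.87° from the vertical.

7.9°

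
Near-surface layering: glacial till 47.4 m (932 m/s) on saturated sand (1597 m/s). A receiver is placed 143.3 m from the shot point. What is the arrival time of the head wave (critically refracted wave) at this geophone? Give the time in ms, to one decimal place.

172.3 ms

θ_c = arcsin(V₁/V₂) = arcsin(932/1597) = 35.70°, cos θ_c = 0.8120.
Intercept time tᵢ = 2h cos θ_c / V₁ = 2·47.4·0.8120/932 = 0.08260 s.
t = x/V₂ + tᵢ = 143.3/1597 + 0.08260 = 0.17233 s.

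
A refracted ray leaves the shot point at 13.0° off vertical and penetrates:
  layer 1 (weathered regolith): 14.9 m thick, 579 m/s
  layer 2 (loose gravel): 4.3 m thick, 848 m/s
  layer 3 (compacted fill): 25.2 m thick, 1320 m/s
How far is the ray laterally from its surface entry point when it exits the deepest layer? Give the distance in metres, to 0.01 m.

p = sin θ₁/V₁ = sin 13.0°/579 = 3.8852e-04 s/m is conserved through the stack.
Layer 1: θ = 13.00°; offset = 14.9·tan 13.00° = 3.4399 m.
Layer 2: sin θ = p·848 = 0.3295 → θ = 19.24°; offset = 4.3·tan 19.24° = 1.5005 m.
Layer 3: sin θ = p·1320 = 0.5128 → θ = 30.85°; offset = 25.2·tan 30.85° = 15.0540 m.
Σ offsets = 19.9944 m.

19.99 m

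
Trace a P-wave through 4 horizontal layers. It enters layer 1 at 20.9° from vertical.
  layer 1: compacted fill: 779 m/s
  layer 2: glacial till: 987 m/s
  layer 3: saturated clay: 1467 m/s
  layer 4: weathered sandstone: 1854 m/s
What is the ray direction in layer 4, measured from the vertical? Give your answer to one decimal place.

58.1°

Ray parameter p = sin 20.9° / 779 = 4.5794e-04 s/m.
sin θ_4 = p·V_4 = 4.5794e-04 × 1854 = 0.8490.
θ_4 = 58.11° from the vertical.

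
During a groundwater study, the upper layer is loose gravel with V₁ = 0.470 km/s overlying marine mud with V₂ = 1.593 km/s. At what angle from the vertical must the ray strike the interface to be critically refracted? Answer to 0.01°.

17.16°

Critical incidence: sin θ_c = V₁/V₂ = 0.470/1.593 = 0.2950.
θ_c = arcsin 0.2950 = 17.16°.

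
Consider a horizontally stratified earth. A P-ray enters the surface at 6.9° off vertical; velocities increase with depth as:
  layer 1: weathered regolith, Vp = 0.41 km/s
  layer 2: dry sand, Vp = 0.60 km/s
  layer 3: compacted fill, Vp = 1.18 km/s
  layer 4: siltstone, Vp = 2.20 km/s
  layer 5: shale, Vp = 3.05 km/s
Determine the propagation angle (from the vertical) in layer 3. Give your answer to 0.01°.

20.23°

Ray parameter p = sin 6.9° / 0.41 = 2.9302e-01 s/km.
sin θ_3 = p·V_3 = 2.9302e-01 × 1.18 = 0.3458.
θ_3 = arcsin 0.3458 = 20.23°.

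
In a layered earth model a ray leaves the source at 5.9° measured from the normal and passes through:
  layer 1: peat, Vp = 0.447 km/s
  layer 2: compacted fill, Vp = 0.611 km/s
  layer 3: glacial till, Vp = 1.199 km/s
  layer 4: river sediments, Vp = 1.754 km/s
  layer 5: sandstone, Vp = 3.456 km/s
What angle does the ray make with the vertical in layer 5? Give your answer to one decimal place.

Ray parameter p = sin 5.9° / 0.447 = 2.2996e-01 s/km.
sin θ_5 = p·V_5 = 2.2996e-01 × 3.456 = 0.7947.
θ_5 = 52.63° from the vertical.

52.6°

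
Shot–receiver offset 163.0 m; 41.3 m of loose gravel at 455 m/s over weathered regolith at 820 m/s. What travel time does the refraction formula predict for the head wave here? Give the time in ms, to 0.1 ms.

θ_c = arcsin(V₁/V₂) = arcsin(455/820) = 33.70°, cos θ_c = 0.8319.
Intercept time tᵢ = 2h cos θ_c / V₁ = 2·41.3·0.8319/455 = 0.15103 s.
t = x/V₂ + tᵢ = 163.0/820 + 0.15103 = 0.34981 s.

349.8 ms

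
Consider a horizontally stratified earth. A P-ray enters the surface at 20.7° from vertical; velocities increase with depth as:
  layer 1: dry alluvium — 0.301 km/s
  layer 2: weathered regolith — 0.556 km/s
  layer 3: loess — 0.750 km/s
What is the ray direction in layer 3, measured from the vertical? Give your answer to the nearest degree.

Ray parameter p = sin 20.7° / 0.301 = 1.1743e+00 s/km.
sin θ_3 = p·V_3 = 1.1743e+00 × 0.750 = 0.8808.
θ_3 = arcsin 0.8808 = 61.73°.

62°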